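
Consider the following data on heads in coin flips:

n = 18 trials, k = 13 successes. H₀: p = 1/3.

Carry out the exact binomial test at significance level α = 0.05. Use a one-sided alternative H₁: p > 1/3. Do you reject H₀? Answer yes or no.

Exact binomial: n=18, k=13, p₀=1/3=0.3333
P(X≥13) from Σ C(n,i)·p₀^i·(1−p₀)^(n−i)
p-value (one-sided, H₁ greater) = 0.00085
At α=0.05: p < α → reject H₀

reject H₀: yes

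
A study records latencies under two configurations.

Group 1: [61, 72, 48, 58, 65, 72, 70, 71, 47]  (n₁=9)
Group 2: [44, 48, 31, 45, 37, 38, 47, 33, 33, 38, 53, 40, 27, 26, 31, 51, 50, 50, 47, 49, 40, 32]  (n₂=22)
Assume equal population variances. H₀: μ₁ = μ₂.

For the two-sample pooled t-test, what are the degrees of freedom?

degrees of freedom = 29

df = n₁ + n₂ − 2 = 9 + 22 − 2 = 29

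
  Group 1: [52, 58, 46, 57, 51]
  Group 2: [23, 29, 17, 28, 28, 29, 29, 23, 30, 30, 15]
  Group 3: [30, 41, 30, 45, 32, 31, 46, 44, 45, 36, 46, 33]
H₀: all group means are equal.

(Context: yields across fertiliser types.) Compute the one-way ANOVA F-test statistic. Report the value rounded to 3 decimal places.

test statistic = 37.476

Group means [52.80, 25.55, 38.25], grand mean 35.857
SSB = Σnᵢ(x̄ᵢ−x̄)² = 2673.651; SSW = ΣΣ(x−x̄ᵢ)² = 891.777
MSB = 2673.651/2 = 1336.8256; MSW = 891.777/25 = 35.6711
F = MSB/MSW = 37.4764
df = (2, 25)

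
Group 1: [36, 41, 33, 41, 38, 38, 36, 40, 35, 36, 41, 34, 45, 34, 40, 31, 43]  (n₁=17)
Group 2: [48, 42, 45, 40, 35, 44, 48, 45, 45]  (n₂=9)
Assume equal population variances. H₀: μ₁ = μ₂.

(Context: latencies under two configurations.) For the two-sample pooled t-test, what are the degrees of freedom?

degrees of freedom = 24

df = n₁ + n₂ − 2 = 17 + 9 − 2 = 24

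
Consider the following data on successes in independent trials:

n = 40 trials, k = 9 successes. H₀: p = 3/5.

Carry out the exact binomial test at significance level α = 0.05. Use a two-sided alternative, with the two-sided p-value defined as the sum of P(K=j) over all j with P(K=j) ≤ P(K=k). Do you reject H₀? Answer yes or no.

reject H₀: yes

Exact binomial: n=40, k=9, p₀=3/5=0.6000
P(X=j) = C(n,j)·p₀^j·(1−p₀)^(n−j); p = Σ P(X=j) over j with P(X=j) ≤ P(X=9)
p-value (two-sided) = 0.00000
At α=0.05: p < α → reject H₀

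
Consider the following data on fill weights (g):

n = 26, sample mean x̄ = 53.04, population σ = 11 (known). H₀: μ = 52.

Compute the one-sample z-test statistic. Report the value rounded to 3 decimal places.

test statistic = 0.482

SE = σ/√n = 11/√26 = 2.1573
z = (x̄−μ₀)/SE = (53.04−52)/2.1573 = 0.4821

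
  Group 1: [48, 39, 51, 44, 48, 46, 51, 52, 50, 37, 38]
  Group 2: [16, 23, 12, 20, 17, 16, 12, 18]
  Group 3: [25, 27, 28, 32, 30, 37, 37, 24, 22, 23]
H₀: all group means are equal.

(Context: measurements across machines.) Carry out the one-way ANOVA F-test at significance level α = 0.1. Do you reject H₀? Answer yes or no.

Group means [45.82, 16.75, 28.50], grand mean 31.828
SSB = Σnᵢ(x̄ᵢ−x̄)² = 4082.502; SSW = ΣΣ(x−x̄ᵢ)² = 671.636
MSB = 4082.502/2 = 2041.2508; MSW = 671.636/26 = 25.8322
F = MSB/MSW = 79.0197
df = (2, 26)
p-value (upper-tail) = 0.00000
At α=0.1: p < α → reject H₀

reject H₀: yes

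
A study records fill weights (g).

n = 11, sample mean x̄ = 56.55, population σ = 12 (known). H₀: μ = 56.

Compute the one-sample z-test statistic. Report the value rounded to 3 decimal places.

SE = σ/√n = 12/√11 = 3.6181
z = (x̄−μ₀)/SE = (56.55−56)/3.6181 = 0.1520

test statistic = 0.152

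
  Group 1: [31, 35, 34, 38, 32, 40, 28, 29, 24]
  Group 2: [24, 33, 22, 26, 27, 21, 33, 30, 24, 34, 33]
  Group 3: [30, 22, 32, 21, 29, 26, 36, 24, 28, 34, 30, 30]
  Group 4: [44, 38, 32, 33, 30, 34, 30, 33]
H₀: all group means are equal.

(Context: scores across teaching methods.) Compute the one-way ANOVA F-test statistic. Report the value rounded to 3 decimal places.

test statistic = 3.843

Group means [32.33, 27.91, 28.50, 34.25], grand mean 30.350
SSB = Σnᵢ(x̄ᵢ−x̄)² = 263.691; SSW = ΣΣ(x−x̄ᵢ)² = 823.409
MSB = 263.691/3 = 87.8970; MSW = 823.409/36 = 22.8725
F = MSB/MSW = 3.8429
df = (3, 36)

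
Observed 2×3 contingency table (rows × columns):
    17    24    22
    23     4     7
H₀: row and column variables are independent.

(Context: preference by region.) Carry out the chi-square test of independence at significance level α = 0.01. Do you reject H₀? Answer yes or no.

Row totals [63, 34], col totals [40, 28, 29], n=97
χ² = (17−25.98)²/25.98 + (24−18.19)²/18.19 + (22−18.84)²/18.84 + (23−14.02)²/14.02 + (4−9.81)²/9.81 + (7−10.16)²/10.16 = 15.6753
df = 2
p-value (upper-tail) = 0.00039
At α=0.01: p < α → reject H₀

reject H₀: yes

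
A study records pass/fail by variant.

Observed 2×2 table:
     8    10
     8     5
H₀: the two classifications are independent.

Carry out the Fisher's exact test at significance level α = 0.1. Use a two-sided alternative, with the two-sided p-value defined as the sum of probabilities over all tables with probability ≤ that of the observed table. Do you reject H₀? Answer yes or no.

reject H₀: no

Margins: r₁=18, r₂=13, c₁=16, c₂=15, n=31
p_obs = C(18,8)·C(13,8)/C(31,16); sum pmf over tables with pmf ≤ p_obs
p-value (two-sided) = 0.47255
At α=0.1: p ≥ α → fail to reject H₀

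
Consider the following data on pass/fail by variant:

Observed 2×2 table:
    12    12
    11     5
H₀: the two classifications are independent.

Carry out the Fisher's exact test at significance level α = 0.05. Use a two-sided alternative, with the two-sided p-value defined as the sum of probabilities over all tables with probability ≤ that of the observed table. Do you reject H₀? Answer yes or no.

Margins: r₁=24, r₂=16, c₁=23, c₂=17, n=40
p_obs = C(24,12)·C(16,11)/C(40,23); sum pmf over tables with pmf ≤ p_obs
p-value (two-sided) = 0.33222
At α=0.05: p ≥ α → fail to reject H₀

reject H₀: no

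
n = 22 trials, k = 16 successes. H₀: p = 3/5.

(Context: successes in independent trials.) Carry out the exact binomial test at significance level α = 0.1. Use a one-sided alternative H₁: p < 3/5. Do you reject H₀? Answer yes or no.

Exact binomial: n=22, k=16, p₀=3/5=0.6000
P(X≤16) from Σ C(n,i)·p₀^i·(1−p₀)^(n−i)
p-value (one-sided, H₁ less) = 0.92777
At α=0.1: p ≥ α → fail to reject H₀

reject H₀: no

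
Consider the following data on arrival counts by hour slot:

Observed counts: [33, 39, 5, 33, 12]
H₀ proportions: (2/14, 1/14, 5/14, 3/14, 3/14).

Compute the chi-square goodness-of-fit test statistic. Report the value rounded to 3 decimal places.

test statistic = 162.762

n = 122; E_i = n·p_i = [17.43, 8.71, 43.57, 26.14, 26.14]
χ² = (33−17.43)²/17.43 + (39−8.71)²/8.71 + (5−43.57)²/43.57 + (33−26.14)²/26.14 + (12−26.14)²/26.14 = 162.7623
df = 4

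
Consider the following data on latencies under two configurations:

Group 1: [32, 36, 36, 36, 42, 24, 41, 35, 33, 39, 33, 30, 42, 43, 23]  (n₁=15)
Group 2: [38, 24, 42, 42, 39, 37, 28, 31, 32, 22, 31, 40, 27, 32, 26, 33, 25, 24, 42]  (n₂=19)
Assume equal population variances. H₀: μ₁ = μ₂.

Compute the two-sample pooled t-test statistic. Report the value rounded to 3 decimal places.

x̄₁=35.000, s₁=6.118, n₁=15
x̄₂=32.368, s₂=6.784, n₂=19
s_p² = [14·6.118² + 18·6.784²]/32 = 42.2632
SE = √(s_p²·(1/15+1/19)) = 2.2454
t = (35.000−32.368)/2.2454 = 1.1720
df = 32

test statistic = 1.172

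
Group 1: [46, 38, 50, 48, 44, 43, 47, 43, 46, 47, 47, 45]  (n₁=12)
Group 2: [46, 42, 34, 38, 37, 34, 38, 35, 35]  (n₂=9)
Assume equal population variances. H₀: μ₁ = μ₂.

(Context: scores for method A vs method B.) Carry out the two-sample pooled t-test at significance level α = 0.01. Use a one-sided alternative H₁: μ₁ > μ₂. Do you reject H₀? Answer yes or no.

reject H₀: yes

x̄₁=45.333, s₁=3.085, n₁=12
x̄₂=37.667, s₂=4.031, n₂=9
s_p² = [11·3.085² + 8·4.031²]/19 = 12.3509
SE = √(s_p²·(1/12+1/9)) = 1.5497
t = (45.333−37.667)/1.5497 = 4.9472
df = 19
p-value (one-sided, H₁ greater) = 0.00004
At α=0.01: p < α → reject H₀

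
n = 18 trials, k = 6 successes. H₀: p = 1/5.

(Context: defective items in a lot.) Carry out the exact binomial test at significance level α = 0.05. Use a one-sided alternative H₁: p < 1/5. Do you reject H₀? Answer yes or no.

Exact binomial: n=18, k=6, p₀=1/5=0.2000
P(X≤6) from Σ C(n,i)·p₀^i·(1−p₀)^(n−i)
p-value (one-sided, H₁ less) = 0.94873
At α=0.05: p ≥ α → fail to reject H₀

reject H₀: no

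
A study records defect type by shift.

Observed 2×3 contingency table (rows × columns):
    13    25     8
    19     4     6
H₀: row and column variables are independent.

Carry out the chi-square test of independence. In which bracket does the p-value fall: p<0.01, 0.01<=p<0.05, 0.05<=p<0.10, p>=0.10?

Row totals [46, 29], col totals [32, 29, 14], n=75
χ² = (13−19.63)²/19.63 + (25−17.79)²/17.79 + (8−8.59)²/8.59 + (19−12.37)²/12.37 + (4−11.21)²/11.21 + (6−5.41)²/5.41 = 13.4556
df = 2
p-value (upper-tail) = 0.00120
→ bracket: p<0.01

p-value bracket: p<0.01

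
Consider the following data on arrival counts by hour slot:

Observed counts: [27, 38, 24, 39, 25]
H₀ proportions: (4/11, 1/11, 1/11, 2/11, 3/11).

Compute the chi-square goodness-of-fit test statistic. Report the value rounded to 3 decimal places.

test statistic = 74.986

n = 153; E_i = n·p_i = [55.64, 13.91, 13.91, 27.82, 41.73]
χ² = (27−55.64)²/55.64 + (38−13.91)²/13.91 + (24−13.91)²/13.91 + (39−27.82)²/27.82 + (25−41.73)²/41.73 = 74.9864
df = 4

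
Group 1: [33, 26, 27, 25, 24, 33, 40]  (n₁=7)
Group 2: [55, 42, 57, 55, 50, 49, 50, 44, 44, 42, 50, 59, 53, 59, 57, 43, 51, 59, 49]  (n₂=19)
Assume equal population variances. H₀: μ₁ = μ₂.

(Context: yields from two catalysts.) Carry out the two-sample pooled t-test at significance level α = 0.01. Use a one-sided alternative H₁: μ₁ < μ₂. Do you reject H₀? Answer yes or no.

reject H₀: yes

x̄₁=29.714, s₁=5.823, n₁=7
x̄₂=50.947, s₂=5.939, n₂=19
s_p² = [6·5.823² + 18·5.939²]/24 = 34.9323
SE = √(s_p²·(1/7+1/19)) = 2.6132
t = (29.714−50.947)/2.6132 = -8.1253
df = 24
p-value (one-sided, H₁ less) = 0.00000
At α=0.01: p < α → reject H₀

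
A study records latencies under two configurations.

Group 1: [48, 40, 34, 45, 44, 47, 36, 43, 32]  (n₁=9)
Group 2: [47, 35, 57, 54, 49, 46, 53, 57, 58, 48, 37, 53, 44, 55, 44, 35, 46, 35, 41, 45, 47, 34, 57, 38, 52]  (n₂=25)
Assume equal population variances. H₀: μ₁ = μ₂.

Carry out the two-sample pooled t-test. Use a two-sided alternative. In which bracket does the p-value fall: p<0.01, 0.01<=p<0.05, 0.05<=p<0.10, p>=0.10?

p-value bracket: 0.05<=p<0.10

x̄₁=41.000, s₁=5.809, n₁=9
x̄₂=46.680, s₂=7.841, n₂=25
s_p² = [8·5.809² + 24·7.841²]/32 = 54.5450
SE = √(s_p²·(1/9+1/25)) = 2.8710
t = (41.000−46.680)/2.8710 = -1.9784
df = 32
p-value (two-sided) = 0.05654
→ bracket: 0.05<=p<0.10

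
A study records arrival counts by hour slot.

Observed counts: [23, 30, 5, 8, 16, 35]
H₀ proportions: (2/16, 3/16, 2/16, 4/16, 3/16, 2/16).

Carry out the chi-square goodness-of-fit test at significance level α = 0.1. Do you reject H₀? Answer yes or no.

n = 117; E_i = n·p_i = [14.62, 21.94, 14.62, 29.25, 21.94, 14.62]
χ² = (23−14.62)²/14.62 + (30−21.94)²/21.94 + (5−14.62)²/14.62 + (8−29.25)²/29.25 + (16−21.94)²/21.94 + (35−14.62)²/14.62 = 59.5242
df = 5
p-value (upper-tail) = 0.00000
At α=0.1: p < α → reject H₀

reject H₀: yes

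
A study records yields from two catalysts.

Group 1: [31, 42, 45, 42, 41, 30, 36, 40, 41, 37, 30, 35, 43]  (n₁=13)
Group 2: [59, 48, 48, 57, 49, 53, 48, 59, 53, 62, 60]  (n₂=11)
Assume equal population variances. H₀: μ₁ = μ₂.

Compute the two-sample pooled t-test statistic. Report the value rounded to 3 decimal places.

x̄₁=37.923, s₁=5.155, n₁=13
x̄₂=54.182, s₂=5.419, n₂=11
s_p² = [12·5.155² + 10·5.419²]/22 = 27.8436
SE = √(s_p²·(1/13+1/11)) = 2.1617
t = (37.923−54.182)/2.1617 = -7.5212
df = 22

test statistic = -7.521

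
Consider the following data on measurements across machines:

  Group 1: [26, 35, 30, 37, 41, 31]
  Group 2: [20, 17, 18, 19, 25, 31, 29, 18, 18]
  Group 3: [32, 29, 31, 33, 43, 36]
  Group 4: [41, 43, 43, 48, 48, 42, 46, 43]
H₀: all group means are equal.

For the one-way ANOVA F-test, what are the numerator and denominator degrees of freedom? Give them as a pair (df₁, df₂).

degrees of freedom = [3, 25]

k = 4 groups, N = 29 total
df = (k−1, N−k) = (4−1, 29−4) = (3, 25)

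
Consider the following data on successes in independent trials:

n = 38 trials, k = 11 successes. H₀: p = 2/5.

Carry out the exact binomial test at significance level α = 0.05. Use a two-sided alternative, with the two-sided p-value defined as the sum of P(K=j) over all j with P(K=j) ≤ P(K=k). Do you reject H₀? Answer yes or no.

Exact binomial: n=38, k=11, p₀=2/5=0.4000
P(X=j) = C(n,j)·p₀^j·(1−p₀)^(n−j); p = Σ P(X=j) over j with P(X=j) ≤ P(X=11)
p-value (two-sided) = 0.18726
At α=0.05: p ≥ α → fail to reject H₀

reject H₀: no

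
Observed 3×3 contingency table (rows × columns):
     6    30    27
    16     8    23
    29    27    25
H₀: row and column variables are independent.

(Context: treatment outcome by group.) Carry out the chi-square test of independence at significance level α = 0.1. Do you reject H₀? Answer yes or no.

reject H₀: yes

Row totals [63, 47, 81], col totals [51, 65, 75], n=191
χ² = (6−16.82)²/16.82 + (30−21.44)²/21.44 + (27−24.74)²/24.74 + (16−12.55)²/12.55 + (8−15.99)²/15.99 + (23−18.46)²/18.46 + (29−21.63)²/21.63 + (27−27.57)²/27.57 + (25−31.81)²/31.81 = 20.6310
df = 4
p-value (upper-tail) = 0.00037
At α=0.1: p < α → reject H₀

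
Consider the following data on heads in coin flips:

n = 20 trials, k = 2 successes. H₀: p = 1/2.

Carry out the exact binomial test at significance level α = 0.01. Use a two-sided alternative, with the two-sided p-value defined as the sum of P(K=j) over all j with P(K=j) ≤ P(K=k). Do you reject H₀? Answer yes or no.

Exact binomial: n=20, k=2, p₀=1/2=0.5000
P(X=j) = C(n,j)·p₀^j·(1−p₀)^(n−j); p = Σ P(X=j) over j with P(X=j) ≤ P(X=2)
p-value (two-sided) = 0.00040
At α=0.01: p < α → reject H₀

reject H₀: yes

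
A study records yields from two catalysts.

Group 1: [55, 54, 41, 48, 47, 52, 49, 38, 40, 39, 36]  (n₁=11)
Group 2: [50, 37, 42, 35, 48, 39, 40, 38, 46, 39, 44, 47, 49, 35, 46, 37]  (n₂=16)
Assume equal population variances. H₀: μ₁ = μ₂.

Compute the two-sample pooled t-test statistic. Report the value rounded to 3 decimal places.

test statistic = 1.464

x̄₁=45.364, s₁=6.816, n₁=11
x̄₂=42.000, s₂=5.138, n₂=16
s_p² = [10·6.816² + 15·5.138²]/25 = 34.4218
SE = √(s_p²·(1/11+1/16)) = 2.2980
t = (45.364−42.000)/2.2980 = 1.4637
df = 25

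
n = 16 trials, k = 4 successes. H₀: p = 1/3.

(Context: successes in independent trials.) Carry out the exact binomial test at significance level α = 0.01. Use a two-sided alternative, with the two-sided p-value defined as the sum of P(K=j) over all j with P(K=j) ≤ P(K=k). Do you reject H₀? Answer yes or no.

Exact binomial: n=16, k=4, p₀=1/3=0.3333
P(X=j) = C(n,j)·p₀^j·(1−p₀)^(n−j); p = Σ P(X=j) over j with P(X=j) ≤ P(X=4)
p-value (two-sided) = 0.60169
At α=0.01: p ≥ α → fail to reject H₀

reject H₀: no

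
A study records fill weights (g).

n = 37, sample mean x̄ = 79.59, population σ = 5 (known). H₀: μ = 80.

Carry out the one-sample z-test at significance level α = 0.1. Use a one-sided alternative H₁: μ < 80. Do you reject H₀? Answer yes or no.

SE = σ/√n = 5/√37 = 0.8220
z = (x̄−μ₀)/SE = (79.59−80)/0.8220 = -0.4988
p-value (one-sided, H₁ less) = 0.30896
At α=0.1: p ≥ α → fail to reject H₀

reject H₀: no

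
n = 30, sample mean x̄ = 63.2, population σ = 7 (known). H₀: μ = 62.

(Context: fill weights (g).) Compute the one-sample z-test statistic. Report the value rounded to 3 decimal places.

SE = σ/√n = 7/√30 = 1.2780
z = (x̄−μ₀)/SE = (63.2−62)/1.2780 = 0.9390

test statistic = 0.939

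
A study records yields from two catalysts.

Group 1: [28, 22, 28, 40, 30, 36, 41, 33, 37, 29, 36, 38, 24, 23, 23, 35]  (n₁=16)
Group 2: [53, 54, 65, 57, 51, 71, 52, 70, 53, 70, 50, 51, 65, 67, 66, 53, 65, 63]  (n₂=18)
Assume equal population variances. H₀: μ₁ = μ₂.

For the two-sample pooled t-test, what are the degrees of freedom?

degrees of freedom = 32

df = n₁ + n₂ − 2 = 16 + 18 − 2 = 32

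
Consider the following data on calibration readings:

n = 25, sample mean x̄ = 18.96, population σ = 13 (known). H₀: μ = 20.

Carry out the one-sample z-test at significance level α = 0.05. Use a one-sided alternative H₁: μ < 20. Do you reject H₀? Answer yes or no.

SE = σ/√n = 13/√25 = 2.6000
z = (x̄−μ₀)/SE = (18.96−20)/2.6000 = -0.4000
p-value (one-sided, H₁ less) = 0.34458
At α=0.05: p ≥ α → fail to reject H₀

reject H₀: no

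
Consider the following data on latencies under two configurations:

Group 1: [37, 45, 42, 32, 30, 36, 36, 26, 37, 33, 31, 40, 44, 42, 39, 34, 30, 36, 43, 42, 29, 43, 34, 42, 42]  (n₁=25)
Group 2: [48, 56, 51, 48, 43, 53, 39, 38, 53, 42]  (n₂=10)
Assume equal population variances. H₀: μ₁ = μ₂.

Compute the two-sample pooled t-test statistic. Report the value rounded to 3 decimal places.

x̄₁=37.000, s₁=5.416, n₁=25
x̄₂=47.100, s₂=6.297, n₂=10
s_p² = [24·5.416² + 9·6.297²]/33 = 32.1485
SE = √(s_p²·(1/25+1/10)) = 2.1215
t = (37.000−47.100)/2.1215 = -4.7608
df = 33

test statistic = -4.761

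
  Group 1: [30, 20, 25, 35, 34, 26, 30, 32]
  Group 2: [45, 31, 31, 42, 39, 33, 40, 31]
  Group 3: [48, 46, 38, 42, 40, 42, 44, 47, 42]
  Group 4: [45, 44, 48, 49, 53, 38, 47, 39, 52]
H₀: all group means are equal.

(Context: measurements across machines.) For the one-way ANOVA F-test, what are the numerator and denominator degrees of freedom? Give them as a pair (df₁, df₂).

k = 4 groups, N = 34 total
df = (k−1, N−k) = (4−1, 34−4) = (3, 30)

degrees of freedom = [3, 30]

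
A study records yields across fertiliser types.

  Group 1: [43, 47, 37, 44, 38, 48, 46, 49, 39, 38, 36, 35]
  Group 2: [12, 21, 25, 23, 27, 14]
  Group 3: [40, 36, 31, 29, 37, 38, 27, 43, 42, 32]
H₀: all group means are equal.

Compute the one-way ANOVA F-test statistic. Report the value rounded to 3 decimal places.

Group means [41.67, 20.33, 35.50], grand mean 34.893
SSB = Σnᵢ(x̄ᵢ−x̄)² = 1826.179; SSW = ΣΣ(x−x̄ᵢ)² = 738.500
MSB = 1826.179/2 = 913.0893; MSW = 738.500/25 = 29.5400
F = MSB/MSW = 30.9103
df = (2, 25)

test statistic = 30.910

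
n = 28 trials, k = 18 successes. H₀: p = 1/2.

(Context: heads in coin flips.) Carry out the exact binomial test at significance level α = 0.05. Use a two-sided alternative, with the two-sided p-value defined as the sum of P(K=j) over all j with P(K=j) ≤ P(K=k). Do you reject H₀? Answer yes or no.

Exact binomial: n=28, k=18, p₀=1/2=0.5000
P(X=j) = C(n,j)·p₀^j·(1−p₀)^(n−j); p = Σ P(X=j) over j with P(X=j) ≤ P(X=18)
p-value (two-sided) = 0.18493
At α=0.05: p ≥ α → fail to reject H₀

reject H₀: no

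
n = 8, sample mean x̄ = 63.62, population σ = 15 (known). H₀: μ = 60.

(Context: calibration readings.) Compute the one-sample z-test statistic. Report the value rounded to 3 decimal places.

SE = σ/√n = 15/√8 = 5.3033
z = (x̄−μ₀)/SE = (63.62−60)/5.3033 = 0.6826

test statistic = 0.683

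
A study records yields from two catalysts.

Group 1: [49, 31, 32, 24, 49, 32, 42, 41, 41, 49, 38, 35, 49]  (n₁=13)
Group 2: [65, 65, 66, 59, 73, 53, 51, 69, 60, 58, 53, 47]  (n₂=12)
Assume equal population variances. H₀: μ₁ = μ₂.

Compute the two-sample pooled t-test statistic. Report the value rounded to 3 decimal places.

x̄₁=39.385, s₁=8.262, n₁=13
x̄₂=59.917, s₂=7.914, n₂=12
s_p² = [12·8.262² + 11·7.914²]/23 = 65.5649
SE = √(s_p²·(1/13+1/12)) = 3.2415
t = (39.385−59.917)/3.2415 = -6.3342
df = 23

test statistic = -6.334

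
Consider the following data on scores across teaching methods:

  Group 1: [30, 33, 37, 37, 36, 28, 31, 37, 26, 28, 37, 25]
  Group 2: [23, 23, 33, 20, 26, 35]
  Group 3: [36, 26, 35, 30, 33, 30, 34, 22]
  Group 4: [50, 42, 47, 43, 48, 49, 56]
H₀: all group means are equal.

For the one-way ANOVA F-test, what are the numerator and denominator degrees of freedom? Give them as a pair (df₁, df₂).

k = 4 groups, N = 33 total
df = (k−1, N−k) = (4−1, 33−4) = (3, 29)

degrees of freedom = [3, 29]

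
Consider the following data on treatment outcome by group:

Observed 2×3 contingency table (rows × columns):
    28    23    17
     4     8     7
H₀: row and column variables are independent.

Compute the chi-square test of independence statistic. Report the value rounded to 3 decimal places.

test statistic = 2.676

Row totals [68, 19], col totals [32, 31, 24], n=87
χ² = (28−25.01)²/25.01 + (23−24.23)²/24.23 + (17−18.76)²/18.76 + (4−6.99)²/6.99 + (8−6.77)²/6.77 + (7−5.24)²/5.24 = 2.6758
df = 2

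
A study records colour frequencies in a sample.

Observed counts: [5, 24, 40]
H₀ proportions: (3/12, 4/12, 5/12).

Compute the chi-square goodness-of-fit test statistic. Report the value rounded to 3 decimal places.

n = 69; E_i = n·p_i = [17.25, 23.00, 28.75]
χ² = (5−17.25)²/17.25 + (24−23.00)²/23.00 + (40−28.75)²/28.75 = 13.1449
df = 2

test statistic = 13.145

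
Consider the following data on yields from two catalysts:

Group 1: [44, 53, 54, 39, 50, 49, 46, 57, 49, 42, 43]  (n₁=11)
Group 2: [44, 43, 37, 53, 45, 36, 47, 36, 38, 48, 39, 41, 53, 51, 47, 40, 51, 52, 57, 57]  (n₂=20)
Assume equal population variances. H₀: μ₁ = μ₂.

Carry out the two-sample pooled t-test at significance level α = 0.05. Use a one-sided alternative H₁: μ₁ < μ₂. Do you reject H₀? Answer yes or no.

reject H₀: no

x̄₁=47.818, s₁=5.564, n₁=11
x̄₂=45.750, s₂=6.882, n₂=20
s_p² = [10·5.564² + 19·6.882²]/29 = 41.7030
SE = √(s_p²·(1/11+1/20)) = 2.4241
t = (47.818−45.750)/2.4241 = 0.8532
df = 29
p-value (one-sided, H₁ less) = 0.79972
At α=0.05: p ≥ α → fail to reject H₀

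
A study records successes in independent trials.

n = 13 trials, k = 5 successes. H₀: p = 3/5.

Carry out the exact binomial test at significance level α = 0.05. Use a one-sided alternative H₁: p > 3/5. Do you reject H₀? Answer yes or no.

reject H₀: no

Exact binomial: n=13, k=5, p₀=3/5=0.6000
P(X≥5) from Σ C(n,i)·p₀^i·(1−p₀)^(n−i)
p-value (one-sided, H₁ greater) = 0.96792
At α=0.05: p ≥ α → fail to reject H₀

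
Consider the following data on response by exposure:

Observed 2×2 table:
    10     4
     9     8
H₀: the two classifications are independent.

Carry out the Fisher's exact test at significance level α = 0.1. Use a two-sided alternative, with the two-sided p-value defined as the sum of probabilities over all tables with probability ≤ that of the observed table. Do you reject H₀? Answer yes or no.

Margins: r₁=14, r₂=17, c₁=19, c₂=12, n=31
p_obs = C(14,10)·C(17,9)/C(31,19); sum pmf over tables with pmf ≤ p_obs
p-value (two-sided) = 0.46074
At α=0.1: p ≥ α → fail to reject H₀

reject H₀: no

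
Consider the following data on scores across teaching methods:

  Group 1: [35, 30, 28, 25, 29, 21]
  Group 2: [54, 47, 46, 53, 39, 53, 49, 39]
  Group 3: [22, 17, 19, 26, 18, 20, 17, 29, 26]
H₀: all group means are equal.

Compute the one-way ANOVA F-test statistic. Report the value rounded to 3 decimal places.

test statistic = 57.413

Group means [28.00, 47.50, 21.56], grand mean 32.261
SSB = Σnᵢ(x̄ᵢ−x̄)² = 2998.213; SSW = ΣΣ(x−x̄ᵢ)² = 522.222
MSB = 2998.213/2 = 1499.1063; MSW = 522.222/20 = 26.1111
F = MSB/MSW = 57.4126
df = (2, 20)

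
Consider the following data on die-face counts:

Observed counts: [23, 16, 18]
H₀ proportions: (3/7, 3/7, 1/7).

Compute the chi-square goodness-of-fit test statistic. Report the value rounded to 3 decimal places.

n = 57; E_i = n·p_i = [24.43, 24.43, 8.14]
χ² = (23−24.43)²/24.43 + (16−24.43)²/24.43 + (18−8.14)²/8.14 = 14.9240
df = 2

test statistic = 14.924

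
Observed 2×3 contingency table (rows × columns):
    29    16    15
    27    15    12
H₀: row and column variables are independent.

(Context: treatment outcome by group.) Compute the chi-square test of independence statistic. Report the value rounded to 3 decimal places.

test statistic = 0.122

Row totals [60, 54], col totals [56, 31, 27], n=114
χ² = (29−29.47)²/29.47 + (16−16.32)²/16.32 + (15−14.21)²/14.21 + (27−26.53)²/26.53 + (15−14.68)²/14.68 + (12−12.79)²/12.79 = 0.1216
df = 2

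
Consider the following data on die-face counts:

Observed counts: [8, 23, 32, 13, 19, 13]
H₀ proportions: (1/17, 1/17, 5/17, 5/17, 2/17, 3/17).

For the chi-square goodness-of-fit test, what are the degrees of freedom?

degrees of freedom = 5

df = k − 1 = 6 − 1 = 5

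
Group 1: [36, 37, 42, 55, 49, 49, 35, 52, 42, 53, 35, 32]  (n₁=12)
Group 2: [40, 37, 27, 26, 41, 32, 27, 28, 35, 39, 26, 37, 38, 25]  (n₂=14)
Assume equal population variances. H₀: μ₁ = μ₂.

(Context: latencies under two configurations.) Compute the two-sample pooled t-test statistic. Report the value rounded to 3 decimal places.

x̄₁=43.083, s₁=8.163, n₁=12
x̄₂=32.714, s₂=6.005, n₂=14
s_p² = [11·8.163² + 13·6.005²]/24 = 50.0739
SE = √(s_p²·(1/12+1/14)) = 2.7838
t = (43.083−32.714)/2.7838 = 3.7248
df = 24

test statistic = 3.725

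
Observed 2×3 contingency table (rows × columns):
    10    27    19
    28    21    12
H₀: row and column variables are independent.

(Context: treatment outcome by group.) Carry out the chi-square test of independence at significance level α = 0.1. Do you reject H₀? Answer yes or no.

Row totals [56, 61], col totals [38, 48, 31], n=117
χ² = (10−18.19)²/18.19 + (27−22.97)²/22.97 + (19−14.84)²/14.84 + (28−19.81)²/19.81 + (21−25.03)²/25.03 + (12−16.16)²/16.16 = 10.6628
df = 2
p-value (upper-tail) = 0.00484
At α=0.1: p < α → reject H₀

reject H₀: yes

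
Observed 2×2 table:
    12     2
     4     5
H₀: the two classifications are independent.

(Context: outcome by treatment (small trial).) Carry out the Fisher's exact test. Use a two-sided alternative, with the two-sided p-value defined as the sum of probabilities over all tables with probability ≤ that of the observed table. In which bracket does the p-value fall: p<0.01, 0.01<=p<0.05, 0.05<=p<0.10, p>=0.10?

Margins: r₁=14, r₂=9, c₁=16, c₂=7, n=23
p_obs = C(14,12)·C(9,4)/C(23,16); sum pmf over tables with pmf ≤ p_obs
p-value (two-sided) = 0.06571
→ bracket: 0.05<=p<0.10

p-value bracket: 0.05<=p<0.10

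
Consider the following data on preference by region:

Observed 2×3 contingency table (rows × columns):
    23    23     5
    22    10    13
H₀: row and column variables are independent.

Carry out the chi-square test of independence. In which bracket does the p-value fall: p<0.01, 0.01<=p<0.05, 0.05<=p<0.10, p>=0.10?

p-value bracket: 0.01<=p<0.05

Row totals [51, 45], col totals [45, 33, 18], n=96
χ² = (23−23.91)²/23.91 + (23−17.53)²/17.53 + (5−9.56)²/9.56 + (22−21.09)²/21.09 + (10−15.47)²/15.47 + (13−8.44)²/8.44 = 8.3566
df = 2
p-value (upper-tail) = 0.01532
→ bracket: 0.01<=p<0.05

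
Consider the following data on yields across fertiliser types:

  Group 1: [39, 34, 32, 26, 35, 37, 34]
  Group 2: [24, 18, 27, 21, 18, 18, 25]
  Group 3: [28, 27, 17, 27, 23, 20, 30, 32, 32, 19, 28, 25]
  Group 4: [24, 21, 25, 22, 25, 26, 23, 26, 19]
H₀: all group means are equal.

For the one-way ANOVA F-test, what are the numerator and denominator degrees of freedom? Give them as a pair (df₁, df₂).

degrees of freedom = [3, 31]

k = 4 groups, N = 35 total
df = (k−1, N−k) = (4−1, 35−4) = (3, 31)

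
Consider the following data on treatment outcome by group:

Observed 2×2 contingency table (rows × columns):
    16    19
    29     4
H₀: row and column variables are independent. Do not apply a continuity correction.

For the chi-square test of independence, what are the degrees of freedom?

degrees of freedom = 1

df = (r−1)(c−1) = (2−1)·(2−1) = 1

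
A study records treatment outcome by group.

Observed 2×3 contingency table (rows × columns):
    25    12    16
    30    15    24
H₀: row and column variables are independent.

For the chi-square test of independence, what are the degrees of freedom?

df = (r−1)(c−1) = (2−1)·(3−1) = 2

degrees of freedom = 2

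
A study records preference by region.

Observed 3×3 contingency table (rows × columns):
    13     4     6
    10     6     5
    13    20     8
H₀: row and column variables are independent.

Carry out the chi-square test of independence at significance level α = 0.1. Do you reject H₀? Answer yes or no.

Row totals [23, 21, 41], col totals [36, 30, 19], n=85
χ² = (13−9.74)²/9.74 + (4−8.12)²/8.12 + (6−5.14)²/5.14 + (10−8.89)²/8.89 + (6−7.41)²/7.41 + (5−4.69)²/4.69 + (13−17.36)²/17.36 + (20−14.47)²/14.47 + (8−9.16)²/9.16 = 7.1067
df = 4
p-value (upper-tail) = 0.13036
At α=0.1: p ≥ α → fail to reject H₀

reject H₀: no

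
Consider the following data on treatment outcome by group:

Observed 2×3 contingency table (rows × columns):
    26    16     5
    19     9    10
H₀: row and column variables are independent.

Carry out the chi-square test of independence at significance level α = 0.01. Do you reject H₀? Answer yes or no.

Row totals [47, 38], col totals [45, 25, 15], n=85
χ² = (26−24.88)²/24.88 + (16−13.82)²/13.82 + (5−8.29)²/8.29 + (19−20.12)²/20.12 + (9−11.18)²/11.18 + (10−6.71)²/6.71 = 3.8053
df = 2
p-value (upper-tail) = 0.14917
At α=0.01: p ≥ α → fail to reject H₀

reject H₀: no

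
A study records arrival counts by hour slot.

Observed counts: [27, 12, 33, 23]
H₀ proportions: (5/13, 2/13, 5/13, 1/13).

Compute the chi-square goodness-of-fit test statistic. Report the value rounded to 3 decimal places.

test statistic = 36.998

n = 95; E_i = n·p_i = [36.54, 14.62, 36.54, 7.31]
χ² = (27−36.54)²/36.54 + (12−14.62)²/14.62 + (33−36.54)²/36.54 + (23−7.31)²/7.31 = 36.9979
df = 3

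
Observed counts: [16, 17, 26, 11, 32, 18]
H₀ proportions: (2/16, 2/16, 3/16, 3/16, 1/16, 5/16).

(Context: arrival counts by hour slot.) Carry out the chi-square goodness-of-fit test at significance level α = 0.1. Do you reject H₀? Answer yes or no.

n = 120; E_i = n·p_i = [15.00, 15.00, 22.50, 22.50, 7.50, 37.50]
χ² = (16−15.00)²/15.00 + (17−15.00)²/15.00 + (26−22.50)²/22.50 + (11−22.50)²/22.50 + (32−7.50)²/7.50 + (18−37.50)²/37.50 = 96.9289
df = 5
p-value (upper-tail) = 0.00000
At α=0.1: p < α → reject H₀

reject H₀: yes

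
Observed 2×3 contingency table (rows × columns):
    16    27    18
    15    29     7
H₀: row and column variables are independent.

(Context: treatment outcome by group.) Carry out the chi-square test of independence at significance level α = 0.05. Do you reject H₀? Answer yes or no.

reject H₀: no

Row totals [61, 51], col totals [31, 56, 25], n=112
χ² = (16−16.88)²/16.88 + (27−30.50)²/30.50 + (18−13.62)²/13.62 + (15−14.12)²/14.12 + (29−25.50)²/25.50 + (7−11.38)²/11.38 = 4.0834
df = 2
p-value (upper-tail) = 0.12981
At α=0.05: p ≥ α → fail to reject H₀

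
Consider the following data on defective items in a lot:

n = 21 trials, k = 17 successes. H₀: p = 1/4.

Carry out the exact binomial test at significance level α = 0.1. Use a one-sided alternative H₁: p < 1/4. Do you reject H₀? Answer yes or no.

reject H₀: no

Exact binomial: n=21, k=17, p₀=1/4=0.2500
P(X≤17) from Σ C(n,i)·p₀^i·(1−p₀)^(n−i)
p-value (one-sided, H₁ less) = 1.00000
At α=0.1: p ≥ α → fail to reject H₀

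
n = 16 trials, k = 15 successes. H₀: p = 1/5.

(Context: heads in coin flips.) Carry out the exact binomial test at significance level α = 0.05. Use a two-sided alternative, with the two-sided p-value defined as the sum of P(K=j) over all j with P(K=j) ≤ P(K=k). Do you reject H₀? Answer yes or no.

reject H₀: yes

Exact binomial: n=16, k=15, p₀=1/5=0.2000
P(X=j) = C(n,j)·p₀^j·(1−p₀)^(n−j); p = Σ P(X=j) over j with P(X=j) ≤ P(X=15)
p-value (two-sided) = 0.00000
At α=0.05: p < α → reject H₀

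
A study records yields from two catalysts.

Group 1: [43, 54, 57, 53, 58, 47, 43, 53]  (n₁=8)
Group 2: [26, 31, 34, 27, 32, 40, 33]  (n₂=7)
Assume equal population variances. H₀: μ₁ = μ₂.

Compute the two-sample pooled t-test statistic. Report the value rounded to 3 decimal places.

test statistic = 6.870

x̄₁=51.000, s₁=5.928, n₁=8
x̄₂=31.857, s₂=4.670, n₂=7
s_p² = [7·5.928² + 6·4.670²]/13 = 28.9890
SE = √(s_p²·(1/8+1/7)) = 2.7866
t = (51.000−31.857)/2.7866 = 6.8697
df = 13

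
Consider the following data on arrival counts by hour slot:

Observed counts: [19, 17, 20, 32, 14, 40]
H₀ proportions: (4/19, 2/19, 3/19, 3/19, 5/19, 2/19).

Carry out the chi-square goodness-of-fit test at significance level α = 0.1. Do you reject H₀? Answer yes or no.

reject H₀: yes

n = 142; E_i = n·p_i = [29.89, 14.95, 22.42, 22.42, 37.37, 14.95]
χ² = (19−29.89)²/29.89 + (17−14.95)²/14.95 + (20−22.42)²/22.42 + (32−22.42)²/22.42 + (14−37.37)²/37.37 + (40−14.95)²/14.95 = 65.2093
df = 5
p-value (upper-tail) = 0.00000
At α=0.1: p < α → reject H₀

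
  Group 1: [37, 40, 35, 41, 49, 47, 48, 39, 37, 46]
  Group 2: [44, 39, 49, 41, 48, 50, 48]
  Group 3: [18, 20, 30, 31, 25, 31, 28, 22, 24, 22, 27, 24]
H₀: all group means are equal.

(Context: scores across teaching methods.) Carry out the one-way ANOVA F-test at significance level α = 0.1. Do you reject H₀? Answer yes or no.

reject H₀: yes

Group means [41.90, 45.57, 25.17], grand mean 35.862
SSB = Σnᵢ(x̄ᵢ−x̄)² = 2397.167; SSW = ΣΣ(x−x̄ᵢ)² = 552.281
MSB = 2397.167/2 = 1198.5837; MSW = 552.281/26 = 21.2416
F = MSB/MSW = 56.4263
df = (2, 26)
p-value (upper-tail) = 0.00000
At α=0.1: p < α → reject H₀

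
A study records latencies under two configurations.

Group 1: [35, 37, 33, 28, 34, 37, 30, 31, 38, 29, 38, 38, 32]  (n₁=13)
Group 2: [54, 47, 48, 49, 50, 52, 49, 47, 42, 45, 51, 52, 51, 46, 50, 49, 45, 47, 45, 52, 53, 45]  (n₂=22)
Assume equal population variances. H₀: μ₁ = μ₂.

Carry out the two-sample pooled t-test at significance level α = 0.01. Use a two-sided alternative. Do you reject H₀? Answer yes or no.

x̄₁=33.846, s₁=3.625, n₁=13
x̄₂=48.591, s₂=3.157, n₂=22
s_p² = [12·3.625² + 21·3.157²]/33 = 11.1215
SE = √(s_p²·(1/13+1/22)) = 1.1666
t = (33.846−48.591)/1.1666 = -12.6388
df = 33
p-value (two-sided) = 0.00000
At α=0.01: p < α → reject H₀

reject H₀: yes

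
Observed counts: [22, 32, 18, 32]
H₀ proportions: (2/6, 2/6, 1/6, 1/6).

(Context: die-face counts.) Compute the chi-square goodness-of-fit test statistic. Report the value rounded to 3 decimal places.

n = 104; E_i = n·p_i = [34.67, 34.67, 17.33, 17.33]
χ² = (22−34.67)²/34.67 + (32−34.67)²/34.67 + (18−17.33)²/17.33 + (32−17.33)²/17.33 = 17.2692
df = 3

test statistic = 17.269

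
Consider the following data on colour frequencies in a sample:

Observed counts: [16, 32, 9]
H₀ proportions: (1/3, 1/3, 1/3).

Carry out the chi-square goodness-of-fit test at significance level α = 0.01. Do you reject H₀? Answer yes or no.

reject H₀: yes

n = 57; E_i = n·p_i = [19.00, 19.00, 19.00]
χ² = (16−19.00)²/19.00 + (32−19.00)²/19.00 + (9−19.00)²/19.00 = 14.6316
df = 2
p-value (upper-tail) = 0.00066
At α=0.01: p < α → reject H₀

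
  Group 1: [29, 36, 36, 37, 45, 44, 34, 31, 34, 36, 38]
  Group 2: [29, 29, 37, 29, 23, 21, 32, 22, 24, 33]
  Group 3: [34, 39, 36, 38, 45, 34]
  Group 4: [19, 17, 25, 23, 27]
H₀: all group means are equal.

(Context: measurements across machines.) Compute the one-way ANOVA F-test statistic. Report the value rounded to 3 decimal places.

test statistic = 15.396

Group means [36.36, 27.90, 37.67, 22.20], grand mean 31.750
SSB = Σnᵢ(x̄ᵢ−x̄)² = 1048.421; SSW = ΣΣ(x−x̄ᵢ)² = 635.579
MSB = 1048.421/3 = 349.4737; MSW = 635.579/28 = 22.6992
F = MSB/MSW = 15.3958
df = (3, 28)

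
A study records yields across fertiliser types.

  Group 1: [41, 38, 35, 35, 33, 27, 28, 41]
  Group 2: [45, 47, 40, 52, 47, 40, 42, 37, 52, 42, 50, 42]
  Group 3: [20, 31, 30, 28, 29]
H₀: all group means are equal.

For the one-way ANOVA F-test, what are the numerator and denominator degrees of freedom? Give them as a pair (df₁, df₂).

degrees of freedom = [2, 22]

k = 3 groups, N = 25 total
df = (k−1, N−k) = (3−1, 25−3) = (2, 22)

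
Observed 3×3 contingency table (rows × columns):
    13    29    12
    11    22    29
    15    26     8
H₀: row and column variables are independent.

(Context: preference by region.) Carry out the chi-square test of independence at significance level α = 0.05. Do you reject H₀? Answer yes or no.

reject H₀: yes

Row totals [54, 62, 49], col totals [39, 77, 49], n=165
χ² = (13−12.76)²/12.76 + (29−25.20)²/25.20 + (12−16.04)²/16.04 + (11−14.65)²/14.65 + (22−28.93)²/28.93 + (29−18.41)²/18.41 + (15−11.58)²/11.58 + (26−22.87)²/22.87 + (8−14.55)²/14.55 = 14.6426
df = 4
p-value (upper-tail) = 0.00550
At α=0.05: p < α → reject H₀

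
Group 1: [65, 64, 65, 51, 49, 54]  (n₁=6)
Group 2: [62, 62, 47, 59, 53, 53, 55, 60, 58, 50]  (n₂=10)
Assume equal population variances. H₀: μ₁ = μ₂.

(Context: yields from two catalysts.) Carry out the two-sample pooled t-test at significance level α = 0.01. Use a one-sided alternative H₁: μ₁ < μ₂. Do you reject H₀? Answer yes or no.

x̄₁=58.000, s₁=7.483, n₁=6
x̄₂=55.900, s₂=5.131, n₂=10
s_p² = [5·7.483² + 9·5.131²]/14 = 36.9214
SE = √(s_p²·(1/6+1/10)) = 3.1378
t = (58.000−55.900)/3.1378 = 0.6693
df = 14
p-value (one-sided, H₁ less) = 0.74289
At α=0.01: p ≥ α → fail to reject H₀

reject H₀: no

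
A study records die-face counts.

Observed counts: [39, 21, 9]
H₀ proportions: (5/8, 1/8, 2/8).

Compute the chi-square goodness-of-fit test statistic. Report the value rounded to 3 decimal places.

test statistic = 22.096

n = 69; E_i = n·p_i = [43.12, 8.62, 17.25]
χ² = (39−43.12)²/43.12 + (21−8.62)²/8.62 + (9−17.25)²/17.25 = 22.0957
df = 2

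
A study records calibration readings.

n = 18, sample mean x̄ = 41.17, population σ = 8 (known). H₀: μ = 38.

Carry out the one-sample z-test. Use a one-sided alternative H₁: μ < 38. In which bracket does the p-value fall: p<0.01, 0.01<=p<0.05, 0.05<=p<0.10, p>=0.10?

SE = σ/√n = 8/√18 = 1.8856
z = (x̄−μ₀)/SE = (41.17−38)/1.8856 = 1.6811
p-value (one-sided, H₁ less) = 0.95363
→ bracket: p>=0.10

p-value bracket: p>=0.10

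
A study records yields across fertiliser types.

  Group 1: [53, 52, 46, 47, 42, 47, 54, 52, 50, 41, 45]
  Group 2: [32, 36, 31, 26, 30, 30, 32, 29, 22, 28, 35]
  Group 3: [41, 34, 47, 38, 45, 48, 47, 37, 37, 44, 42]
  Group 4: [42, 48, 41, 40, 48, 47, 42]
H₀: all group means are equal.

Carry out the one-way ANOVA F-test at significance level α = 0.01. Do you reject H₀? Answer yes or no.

Group means [48.09, 30.09, 41.82, 44.00], grand mean 40.700
SSB = Σnᵢ(x̄ᵢ−x̄)² = 1928.945; SSW = ΣΣ(x−x̄ᵢ)² = 655.455
MSB = 1928.945/3 = 642.9818; MSW = 655.455/36 = 18.2071
F = MSB/MSW = 35.3150
df = (3, 36)
p-value (upper-tail) = 0.00000
At α=0.01: p < α → reject H₀

reject H₀: yes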